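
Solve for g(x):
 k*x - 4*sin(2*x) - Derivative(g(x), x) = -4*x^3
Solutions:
 g(x) = C1 + k*x^2/2 + x^4 + 2*cos(2*x)


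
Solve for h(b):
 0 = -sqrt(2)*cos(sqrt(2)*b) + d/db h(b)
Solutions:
 h(b) = C1 + sin(sqrt(2)*b)


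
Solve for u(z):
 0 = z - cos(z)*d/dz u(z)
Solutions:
 u(z) = C1 + Integral(z/cos(z), z)


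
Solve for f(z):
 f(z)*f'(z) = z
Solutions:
 f(z) = -sqrt(C1 + z^2)
 f(z) = sqrt(C1 + z^2)


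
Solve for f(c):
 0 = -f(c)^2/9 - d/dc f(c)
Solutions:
 f(c) = 9/(C1 + c)


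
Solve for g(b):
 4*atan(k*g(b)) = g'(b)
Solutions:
 Integral(1/atan(_y*k), (_y, g(b))) = C1 + 4*b


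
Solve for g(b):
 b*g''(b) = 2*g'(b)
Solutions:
 g(b) = C1 + C2*b^3


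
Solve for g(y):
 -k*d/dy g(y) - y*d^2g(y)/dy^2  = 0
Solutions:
 g(y) = C1 + y^(1 - re(k))*(C2*sin(log(y)*Abs(im(k))) + C3*cos(log(y)*im(k)))


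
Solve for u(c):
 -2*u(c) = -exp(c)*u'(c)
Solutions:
 u(c) = C1*exp(-2*exp(-c))


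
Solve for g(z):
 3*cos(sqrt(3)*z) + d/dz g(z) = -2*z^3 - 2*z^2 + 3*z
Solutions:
 g(z) = C1 - z^4/2 - 2*z^3/3 + 3*z^2/2 - sqrt(3)*sin(sqrt(3)*z)


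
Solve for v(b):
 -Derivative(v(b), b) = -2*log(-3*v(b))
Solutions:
 -Integral(1/(log(-_y) + log(3)), (_y, v(b)))/2 = C1 - b


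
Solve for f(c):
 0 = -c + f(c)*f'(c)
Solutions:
 f(c) = -sqrt(C1 + c^2)
 f(c) = sqrt(C1 + c^2)


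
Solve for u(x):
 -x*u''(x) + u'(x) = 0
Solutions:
 u(x) = C1 + C2*x^2


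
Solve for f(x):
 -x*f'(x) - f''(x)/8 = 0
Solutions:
 f(x) = C1 + C2*erf(2*x)


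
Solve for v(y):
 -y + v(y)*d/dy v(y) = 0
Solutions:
 v(y) = -sqrt(C1 + y^2)
 v(y) = sqrt(C1 + y^2)


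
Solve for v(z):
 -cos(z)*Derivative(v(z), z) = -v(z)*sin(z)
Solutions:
 v(z) = C1/cos(z)


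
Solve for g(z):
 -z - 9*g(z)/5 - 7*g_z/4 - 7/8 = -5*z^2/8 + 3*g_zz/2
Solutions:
 g(z) = 25*z^2/72 - 1595*z/1296 + (C1*sin(sqrt(3095)*z/60) + C2*cos(sqrt(3095)*z/60))*exp(-7*z/12) + 6145/46656


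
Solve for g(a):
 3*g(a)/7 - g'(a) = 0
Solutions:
 g(a) = C1*exp(3*a/7)


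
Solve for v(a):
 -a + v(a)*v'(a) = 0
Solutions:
 v(a) = -sqrt(C1 + a^2)
 v(a) = sqrt(C1 + a^2)


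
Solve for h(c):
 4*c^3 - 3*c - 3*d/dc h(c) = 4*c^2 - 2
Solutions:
 h(c) = C1 + c^4/3 - 4*c^3/9 - c^2/2 + 2*c/3


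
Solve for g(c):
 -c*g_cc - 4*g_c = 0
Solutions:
 g(c) = C1 + C2/c^3


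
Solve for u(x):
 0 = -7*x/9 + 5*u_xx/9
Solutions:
 u(x) = C1 + C2*x + 7*x^3/30


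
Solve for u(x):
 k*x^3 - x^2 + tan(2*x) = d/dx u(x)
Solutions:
 u(x) = C1 + k*x^4/4 - x^3/3 - log(cos(2*x))/2


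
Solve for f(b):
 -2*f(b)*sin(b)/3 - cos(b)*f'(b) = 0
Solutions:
 f(b) = C1*cos(b)^(2/3)


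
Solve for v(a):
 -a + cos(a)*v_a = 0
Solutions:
 v(a) = C1 + Integral(a/cos(a), a)


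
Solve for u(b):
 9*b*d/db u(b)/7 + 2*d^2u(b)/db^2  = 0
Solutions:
 u(b) = C1 + C2*erf(3*sqrt(7)*b/14)


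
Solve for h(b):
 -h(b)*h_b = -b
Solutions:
 h(b) = -sqrt(C1 + b^2)
 h(b) = sqrt(C1 + b^2)


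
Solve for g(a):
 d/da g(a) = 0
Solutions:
 g(a) = C1


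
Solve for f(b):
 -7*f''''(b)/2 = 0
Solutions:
 f(b) = C1 + C2*b + C3*b^2 + C4*b^3


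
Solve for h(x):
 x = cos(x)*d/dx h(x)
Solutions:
 h(x) = C1 + Integral(x/cos(x), x)


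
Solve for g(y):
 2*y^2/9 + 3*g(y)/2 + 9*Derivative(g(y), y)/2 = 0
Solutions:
 g(y) = C1*exp(-y/3) - 4*y^2/27 + 8*y/9 - 8/3


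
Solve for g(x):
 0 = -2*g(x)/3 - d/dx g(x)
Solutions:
 g(x) = C1*exp(-2*x/3)


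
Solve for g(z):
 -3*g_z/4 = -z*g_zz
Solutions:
 g(z) = C1 + C2*z^(7/4)


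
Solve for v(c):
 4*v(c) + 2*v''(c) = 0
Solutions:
 v(c) = C1*sin(sqrt(2)*c) + C2*cos(sqrt(2)*c)


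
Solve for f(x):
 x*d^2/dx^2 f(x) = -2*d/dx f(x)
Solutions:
 f(x) = C1 + C2/x


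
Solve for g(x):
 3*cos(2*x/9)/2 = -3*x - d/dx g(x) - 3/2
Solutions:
 g(x) = C1 - 3*x^2/2 - 3*x/2 - 27*sin(x/9)*cos(x/9)/2


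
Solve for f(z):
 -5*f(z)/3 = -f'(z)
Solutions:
 f(z) = C1*exp(5*z/3)


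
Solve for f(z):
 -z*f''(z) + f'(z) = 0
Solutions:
 f(z) = C1 + C2*z^2


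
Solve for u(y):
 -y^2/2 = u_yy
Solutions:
 u(y) = C1 + C2*y - y^4/24


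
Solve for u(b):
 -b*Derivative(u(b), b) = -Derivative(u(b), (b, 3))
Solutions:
 u(b) = C1 + Integral(C2*airyai(b) + C3*airybi(b), b)


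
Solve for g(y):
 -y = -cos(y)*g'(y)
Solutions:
 g(y) = C1 + Integral(y/cos(y), y)


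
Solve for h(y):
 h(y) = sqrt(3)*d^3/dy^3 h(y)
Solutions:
 h(y) = C3*exp(3^(5/6)*y/3) + (C1*sin(3^(1/3)*y/2) + C2*cos(3^(1/3)*y/2))*exp(-3^(5/6)*y/6)


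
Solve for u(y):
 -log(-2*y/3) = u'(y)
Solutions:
 u(y) = C1 - y*log(-y) + y*(-log(2) + 1 + log(3))


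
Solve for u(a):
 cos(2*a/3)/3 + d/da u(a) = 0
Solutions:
 u(a) = C1 - sin(2*a/3)/2


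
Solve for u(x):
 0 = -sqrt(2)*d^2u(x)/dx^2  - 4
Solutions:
 u(x) = C1 + C2*x - sqrt(2)*x^2


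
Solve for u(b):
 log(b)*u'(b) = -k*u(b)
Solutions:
 u(b) = C1*exp(-k*li(b))


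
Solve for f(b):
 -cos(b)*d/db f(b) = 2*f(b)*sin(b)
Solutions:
 f(b) = C1*cos(b)^2


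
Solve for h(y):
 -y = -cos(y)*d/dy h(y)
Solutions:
 h(y) = C1 + Integral(y/cos(y), y)


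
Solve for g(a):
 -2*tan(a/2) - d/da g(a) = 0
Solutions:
 g(a) = C1 + 4*log(cos(a/2))


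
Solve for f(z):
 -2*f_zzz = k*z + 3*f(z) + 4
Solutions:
 f(z) = C3*exp(-2^(2/3)*3^(1/3)*z/2) - k*z/3 + (C1*sin(2^(2/3)*3^(5/6)*z/4) + C2*cos(2^(2/3)*3^(5/6)*z/4))*exp(2^(2/3)*3^(1/3)*z/4) - 4/3


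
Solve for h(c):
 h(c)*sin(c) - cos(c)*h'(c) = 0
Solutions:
 h(c) = C1/cos(c)


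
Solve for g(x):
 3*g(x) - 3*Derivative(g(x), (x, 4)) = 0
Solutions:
 g(x) = C1*exp(-x) + C2*exp(x) + C3*sin(x) + C4*cos(x)


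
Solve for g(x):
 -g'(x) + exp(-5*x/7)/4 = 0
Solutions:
 g(x) = C1 - 7*exp(-5*x/7)/20


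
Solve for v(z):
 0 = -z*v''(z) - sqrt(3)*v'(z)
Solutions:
 v(z) = C1 + C2*z^(1 - sqrt(3))


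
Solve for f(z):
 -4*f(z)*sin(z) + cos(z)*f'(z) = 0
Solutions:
 f(z) = C1/cos(z)^4


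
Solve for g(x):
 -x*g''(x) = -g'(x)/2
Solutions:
 g(x) = C1 + C2*x^(3/2)


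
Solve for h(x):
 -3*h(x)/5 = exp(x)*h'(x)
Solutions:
 h(x) = C1*exp(3*exp(-x)/5)


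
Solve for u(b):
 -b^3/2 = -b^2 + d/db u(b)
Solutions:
 u(b) = C1 - b^4/8 + b^3/3


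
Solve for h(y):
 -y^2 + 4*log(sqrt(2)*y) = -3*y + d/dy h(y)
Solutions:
 h(y) = C1 - y^3/3 + 3*y^2/2 + 4*y*log(y) - 4*y + y*log(4)


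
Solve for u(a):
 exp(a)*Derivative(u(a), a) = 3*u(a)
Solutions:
 u(a) = C1*exp(-3*exp(-a))


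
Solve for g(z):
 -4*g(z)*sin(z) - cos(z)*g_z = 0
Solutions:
 g(z) = C1*cos(z)^4


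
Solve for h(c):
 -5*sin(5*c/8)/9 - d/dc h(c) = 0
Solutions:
 h(c) = C1 + 8*cos(5*c/8)/9


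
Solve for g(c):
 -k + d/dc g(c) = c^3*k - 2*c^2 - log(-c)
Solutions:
 g(c) = C1 + c^4*k/4 - 2*c^3/3 + c*(k + 1) - c*log(-c)


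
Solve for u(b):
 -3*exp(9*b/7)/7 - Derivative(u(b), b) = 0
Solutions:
 u(b) = C1 - exp(9*b/7)/3


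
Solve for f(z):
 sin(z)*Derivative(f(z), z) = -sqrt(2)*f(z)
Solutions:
 f(z) = C1*(cos(z) + 1)^(sqrt(2)/2)/(cos(z) - 1)^(sqrt(2)/2)


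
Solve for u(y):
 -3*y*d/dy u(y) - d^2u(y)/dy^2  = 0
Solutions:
 u(y) = C1 + C2*erf(sqrt(6)*y/2)


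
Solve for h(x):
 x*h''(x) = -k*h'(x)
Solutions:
 h(x) = C1 + x^(1 - re(k))*(C2*sin(log(x)*Abs(im(k))) + C3*cos(log(x)*im(k)))


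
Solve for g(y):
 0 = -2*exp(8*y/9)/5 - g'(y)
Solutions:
 g(y) = C1 - 9*exp(8*y/9)/20


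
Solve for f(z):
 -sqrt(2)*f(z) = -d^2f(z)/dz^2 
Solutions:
 f(z) = C1*exp(-2^(1/4)*z) + C2*exp(2^(1/4)*z)


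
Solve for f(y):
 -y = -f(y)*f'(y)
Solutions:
 f(y) = -sqrt(C1 + y^2)
 f(y) = sqrt(C1 + y^2)


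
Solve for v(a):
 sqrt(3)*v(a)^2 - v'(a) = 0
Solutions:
 v(a) = -1/(C1 + sqrt(3)*a)


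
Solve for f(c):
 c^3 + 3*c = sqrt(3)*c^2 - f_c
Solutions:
 f(c) = C1 - c^4/4 + sqrt(3)*c^3/3 - 3*c^2/2


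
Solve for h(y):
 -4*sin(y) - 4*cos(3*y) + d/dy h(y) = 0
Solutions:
 h(y) = C1 + 4*sin(3*y)/3 - 4*cos(y)


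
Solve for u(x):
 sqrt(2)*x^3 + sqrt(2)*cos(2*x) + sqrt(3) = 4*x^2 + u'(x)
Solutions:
 u(x) = C1 + sqrt(2)*x^4/4 - 4*x^3/3 + sqrt(3)*x + sqrt(2)*sin(2*x)/2


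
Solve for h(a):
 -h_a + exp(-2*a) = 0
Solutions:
 h(a) = C1 - exp(-2*a)/2


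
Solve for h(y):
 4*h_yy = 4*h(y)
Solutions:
 h(y) = C1*exp(-y) + C2*exp(y)


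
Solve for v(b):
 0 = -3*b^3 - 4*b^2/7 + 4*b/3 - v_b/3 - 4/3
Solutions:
 v(b) = C1 - 9*b^4/4 - 4*b^3/7 + 2*b^2 - 4*b


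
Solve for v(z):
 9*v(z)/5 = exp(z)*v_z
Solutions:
 v(z) = C1*exp(-9*exp(-z)/5)


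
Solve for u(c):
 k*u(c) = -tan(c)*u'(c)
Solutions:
 u(c) = C1*exp(-k*log(sin(c)))


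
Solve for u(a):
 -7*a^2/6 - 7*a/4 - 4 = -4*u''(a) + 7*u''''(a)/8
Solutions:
 u(a) = C1 + C2*a + C3*exp(-4*sqrt(14)*a/7) + C4*exp(4*sqrt(14)*a/7) + 7*a^4/288 + 7*a^3/96 + 433*a^2/768


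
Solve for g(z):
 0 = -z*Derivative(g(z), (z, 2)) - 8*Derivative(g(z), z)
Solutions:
 g(z) = C1 + C2/z^7


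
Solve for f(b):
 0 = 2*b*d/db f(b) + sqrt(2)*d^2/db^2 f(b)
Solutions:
 f(b) = C1 + C2*erf(2^(3/4)*b/2)


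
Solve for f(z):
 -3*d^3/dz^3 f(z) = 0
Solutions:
 f(z) = C1 + C2*z + C3*z^2


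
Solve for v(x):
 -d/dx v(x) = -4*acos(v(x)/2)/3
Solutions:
 Integral(1/acos(_y/2), (_y, v(x))) = C1 + 4*x/3


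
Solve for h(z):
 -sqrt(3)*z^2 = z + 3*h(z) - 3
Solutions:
 h(z) = -sqrt(3)*z^2/3 - z/3 + 1


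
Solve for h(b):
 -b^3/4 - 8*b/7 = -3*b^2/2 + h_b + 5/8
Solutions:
 h(b) = C1 - b^4/16 + b^3/2 - 4*b^2/7 - 5*b/8


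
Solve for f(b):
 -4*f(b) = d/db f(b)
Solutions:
 f(b) = C1*exp(-4*b)


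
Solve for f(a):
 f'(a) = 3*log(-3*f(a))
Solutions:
 -Integral(1/(log(-_y) + log(3)), (_y, f(a)))/3 = C1 - a


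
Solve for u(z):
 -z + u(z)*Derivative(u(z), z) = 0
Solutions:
 u(z) = -sqrt(C1 + z^2)
 u(z) = sqrt(C1 + z^2)


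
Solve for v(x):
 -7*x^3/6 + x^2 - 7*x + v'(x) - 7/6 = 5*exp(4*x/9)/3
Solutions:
 v(x) = C1 + 7*x^4/24 - x^3/3 + 7*x^2/2 + 7*x/6 + 15*exp(4*x/9)/4


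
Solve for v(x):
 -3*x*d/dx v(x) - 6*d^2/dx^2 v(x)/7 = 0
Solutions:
 v(x) = C1 + C2*erf(sqrt(7)*x/2)


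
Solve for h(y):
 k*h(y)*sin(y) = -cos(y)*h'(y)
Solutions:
 h(y) = C1*exp(k*log(cos(y)))


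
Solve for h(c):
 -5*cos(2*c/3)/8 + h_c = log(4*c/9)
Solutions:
 h(c) = C1 + c*log(c) - 2*c*log(3) - c + 2*c*log(2) + 15*sin(2*c/3)/16


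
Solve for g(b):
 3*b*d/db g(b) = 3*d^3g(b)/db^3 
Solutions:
 g(b) = C1 + Integral(C2*airyai(b) + C3*airybi(b), b)


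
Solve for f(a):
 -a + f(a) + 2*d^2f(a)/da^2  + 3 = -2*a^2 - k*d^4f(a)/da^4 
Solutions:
 f(a) = C1*exp(-a*sqrt((-sqrt(1 - k) - 1)/k)) + C2*exp(a*sqrt((-sqrt(1 - k) - 1)/k)) + C3*exp(-a*sqrt((sqrt(1 - k) - 1)/k)) + C4*exp(a*sqrt((sqrt(1 - k) - 1)/k)) - 2*a^2 + a + 5


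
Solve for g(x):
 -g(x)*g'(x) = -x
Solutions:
 g(x) = -sqrt(C1 + x^2)
 g(x) = sqrt(C1 + x^2)


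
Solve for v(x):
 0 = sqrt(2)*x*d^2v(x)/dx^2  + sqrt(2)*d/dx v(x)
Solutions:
 v(x) = C1 + C2*log(x)


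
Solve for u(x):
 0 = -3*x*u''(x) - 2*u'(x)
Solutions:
 u(x) = C1 + C2*x^(1/3)


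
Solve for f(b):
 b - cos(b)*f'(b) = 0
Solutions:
 f(b) = C1 + Integral(b/cos(b), b)


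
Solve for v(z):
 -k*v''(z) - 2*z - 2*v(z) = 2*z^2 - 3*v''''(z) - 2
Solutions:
 v(z) = C1*exp(-sqrt(6)*z*sqrt(k - sqrt(k^2 + 24))/6) + C2*exp(sqrt(6)*z*sqrt(k - sqrt(k^2 + 24))/6) + C3*exp(-sqrt(6)*z*sqrt(k + sqrt(k^2 + 24))/6) + C4*exp(sqrt(6)*z*sqrt(k + sqrt(k^2 + 24))/6) + k - z^2 - z + 1


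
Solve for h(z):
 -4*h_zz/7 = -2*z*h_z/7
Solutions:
 h(z) = C1 + C2*erfi(z/2)


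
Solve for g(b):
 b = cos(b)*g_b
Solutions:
 g(b) = C1 + Integral(b/cos(b), b)


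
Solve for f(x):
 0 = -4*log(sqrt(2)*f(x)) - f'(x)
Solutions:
 Integral(1/(2*log(_y) + log(2)), (_y, f(x)))/2 = C1 - x


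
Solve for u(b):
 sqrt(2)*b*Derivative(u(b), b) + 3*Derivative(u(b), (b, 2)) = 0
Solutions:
 u(b) = C1 + C2*erf(2^(3/4)*sqrt(3)*b/6)


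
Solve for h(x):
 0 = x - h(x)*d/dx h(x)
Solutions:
 h(x) = -sqrt(C1 + x^2)
 h(x) = sqrt(C1 + x^2)


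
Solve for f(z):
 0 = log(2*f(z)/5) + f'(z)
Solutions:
 Integral(1/(log(_y) - log(5) + log(2)), (_y, f(z))) = C1 - z


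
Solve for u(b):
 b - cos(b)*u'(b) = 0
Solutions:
 u(b) = C1 + Integral(b/cos(b), b)


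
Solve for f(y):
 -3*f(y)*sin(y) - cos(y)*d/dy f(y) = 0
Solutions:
 f(y) = C1*cos(y)^3


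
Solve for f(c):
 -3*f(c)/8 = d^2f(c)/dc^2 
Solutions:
 f(c) = C1*sin(sqrt(6)*c/4) + C2*cos(sqrt(6)*c/4)


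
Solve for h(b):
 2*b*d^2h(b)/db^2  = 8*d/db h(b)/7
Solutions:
 h(b) = C1 + C2*b^(11/7)


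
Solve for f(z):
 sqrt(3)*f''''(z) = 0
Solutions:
 f(z) = C1 + C2*z + C3*z^2 + C4*z^3


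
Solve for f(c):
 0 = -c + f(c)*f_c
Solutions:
 f(c) = -sqrt(C1 + c^2)
 f(c) = sqrt(C1 + c^2)


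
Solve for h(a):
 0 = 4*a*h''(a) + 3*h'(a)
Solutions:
 h(a) = C1 + C2*a^(1/4)


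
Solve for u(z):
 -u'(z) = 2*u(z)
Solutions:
 u(z) = C1*exp(-2*z)


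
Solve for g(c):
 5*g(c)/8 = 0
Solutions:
 g(c) = 0


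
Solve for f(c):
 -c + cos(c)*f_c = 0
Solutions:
 f(c) = C1 + Integral(c/cos(c), c)


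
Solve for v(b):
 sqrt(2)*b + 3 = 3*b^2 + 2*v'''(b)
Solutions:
 v(b) = C1 + C2*b + C3*b^2 - b^5/40 + sqrt(2)*b^4/48 + b^3/4


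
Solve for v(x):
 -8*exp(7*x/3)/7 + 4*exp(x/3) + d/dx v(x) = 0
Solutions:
 v(x) = C1 + 24*exp(7*x/3)/49 - 12*exp(x/3)


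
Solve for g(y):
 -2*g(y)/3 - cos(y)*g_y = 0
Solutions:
 g(y) = C1*(sin(y) - 1)^(1/3)/(sin(y) + 1)^(1/3)


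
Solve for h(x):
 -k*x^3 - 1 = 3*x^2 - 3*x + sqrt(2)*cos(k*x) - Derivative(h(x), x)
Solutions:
 h(x) = C1 + k*x^4/4 + x^3 - 3*x^2/2 + x + sqrt(2)*sin(k*x)/k


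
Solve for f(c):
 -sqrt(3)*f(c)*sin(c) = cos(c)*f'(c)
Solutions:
 f(c) = C1*cos(c)^(sqrt(3))


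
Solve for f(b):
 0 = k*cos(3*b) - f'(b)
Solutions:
 f(b) = C1 + k*sin(3*b)/3


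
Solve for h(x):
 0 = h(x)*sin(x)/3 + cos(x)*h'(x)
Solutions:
 h(x) = C1*cos(x)^(1/3)


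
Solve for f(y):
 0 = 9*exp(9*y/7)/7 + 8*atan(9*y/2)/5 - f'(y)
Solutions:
 f(y) = C1 + 8*y*atan(9*y/2)/5 + exp(9*y/7) - 8*log(81*y^2 + 4)/45


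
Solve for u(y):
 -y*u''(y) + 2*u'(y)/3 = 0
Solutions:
 u(y) = C1 + C2*y^(5/3)


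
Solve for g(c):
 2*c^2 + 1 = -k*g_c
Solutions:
 g(c) = C1 - 2*c^3/(3*k) - c/k


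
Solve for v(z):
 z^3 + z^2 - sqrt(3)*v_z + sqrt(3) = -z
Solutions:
 v(z) = C1 + sqrt(3)*z^4/12 + sqrt(3)*z^3/9 + sqrt(3)*z^2/6 + z


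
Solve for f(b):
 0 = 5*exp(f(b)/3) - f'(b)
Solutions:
 f(b) = 3*log(-1/(C1 + 5*b)) + 3*log(3)


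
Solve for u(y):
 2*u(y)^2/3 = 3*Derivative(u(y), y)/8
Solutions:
 u(y) = -9/(C1 + 16*y)


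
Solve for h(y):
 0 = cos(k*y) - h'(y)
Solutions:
 h(y) = C1 + sin(k*y)/k


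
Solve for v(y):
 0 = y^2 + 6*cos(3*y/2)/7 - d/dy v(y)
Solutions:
 v(y) = C1 + y^3/3 + 4*sin(3*y/2)/7


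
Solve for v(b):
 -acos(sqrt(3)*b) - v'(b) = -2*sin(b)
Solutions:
 v(b) = C1 - b*acos(sqrt(3)*b) + sqrt(3)*sqrt(1 - 3*b^2)/3 - 2*cos(b)


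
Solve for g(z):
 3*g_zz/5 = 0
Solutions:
 g(z) = C1 + C2*z


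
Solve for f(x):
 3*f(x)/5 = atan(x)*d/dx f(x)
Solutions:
 f(x) = C1*exp(3*Integral(1/atan(x), x)/5)


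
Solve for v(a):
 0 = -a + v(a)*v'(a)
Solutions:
 v(a) = -sqrt(C1 + a^2)
 v(a) = sqrt(C1 + a^2)


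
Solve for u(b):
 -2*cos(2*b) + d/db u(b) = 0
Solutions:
 u(b) = C1 + sin(2*b)


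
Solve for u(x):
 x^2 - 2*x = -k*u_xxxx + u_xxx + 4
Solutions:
 u(x) = C1 + C2*x + C3*x^2 + C4*exp(x/k) + x^5/60 + x^4*(k - 1)/12 + x^3*(k^2 - k - 2)/3


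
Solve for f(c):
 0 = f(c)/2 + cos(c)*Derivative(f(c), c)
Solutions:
 f(c) = C1*(sin(c) - 1)^(1/4)/(sin(c) + 1)^(1/4)


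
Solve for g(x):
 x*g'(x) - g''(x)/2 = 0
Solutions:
 g(x) = C1 + C2*erfi(x)


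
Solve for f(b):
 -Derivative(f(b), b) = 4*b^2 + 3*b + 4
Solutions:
 f(b) = C1 - 4*b^3/3 - 3*b^2/2 - 4*b


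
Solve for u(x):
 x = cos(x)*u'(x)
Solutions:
 u(x) = C1 + Integral(x/cos(x), x)


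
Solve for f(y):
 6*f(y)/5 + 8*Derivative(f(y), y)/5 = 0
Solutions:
 f(y) = C1*exp(-3*y/4)


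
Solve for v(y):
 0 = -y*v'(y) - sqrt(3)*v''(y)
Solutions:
 v(y) = C1 + C2*erf(sqrt(2)*3^(3/4)*y/6)


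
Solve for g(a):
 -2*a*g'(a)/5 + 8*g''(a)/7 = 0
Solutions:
 g(a) = C1 + C2*erfi(sqrt(70)*a/20)


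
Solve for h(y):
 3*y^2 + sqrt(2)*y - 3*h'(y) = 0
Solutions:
 h(y) = C1 + y^3/3 + sqrt(2)*y^2/6


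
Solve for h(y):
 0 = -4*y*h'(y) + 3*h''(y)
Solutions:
 h(y) = C1 + C2*erfi(sqrt(6)*y/3)


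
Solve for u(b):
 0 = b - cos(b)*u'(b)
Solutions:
 u(b) = C1 + Integral(b/cos(b), b)


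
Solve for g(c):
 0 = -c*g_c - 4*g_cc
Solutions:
 g(c) = C1 + C2*erf(sqrt(2)*c/4)


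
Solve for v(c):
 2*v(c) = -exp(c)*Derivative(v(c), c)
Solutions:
 v(c) = C1*exp(2*exp(-c))


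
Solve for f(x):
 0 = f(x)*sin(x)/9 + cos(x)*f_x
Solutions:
 f(x) = C1*cos(x)^(1/9)


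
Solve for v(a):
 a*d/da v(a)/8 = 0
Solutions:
 v(a) = C1


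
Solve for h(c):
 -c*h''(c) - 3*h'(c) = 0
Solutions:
 h(c) = C1 + C2/c^2


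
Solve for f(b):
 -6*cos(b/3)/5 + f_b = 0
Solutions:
 f(b) = C1 + 18*sin(b/3)/5


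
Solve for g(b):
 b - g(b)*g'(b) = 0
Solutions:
 g(b) = -sqrt(C1 + b^2)
 g(b) = sqrt(C1 + b^2)


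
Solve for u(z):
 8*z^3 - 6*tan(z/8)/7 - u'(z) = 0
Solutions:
 u(z) = C1 + 2*z^4 + 48*log(cos(z/8))/7


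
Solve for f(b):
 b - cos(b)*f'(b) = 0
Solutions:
 f(b) = C1 + Integral(b/cos(b), b)


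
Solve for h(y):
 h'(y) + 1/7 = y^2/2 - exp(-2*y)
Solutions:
 h(y) = C1 + y^3/6 - y/7 + exp(-2*y)/2


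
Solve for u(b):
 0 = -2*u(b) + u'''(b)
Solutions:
 u(b) = C3*exp(2^(1/3)*b) + (C1*sin(2^(1/3)*sqrt(3)*b/2) + C2*cos(2^(1/3)*sqrt(3)*b/2))*exp(-2^(1/3)*b/2)


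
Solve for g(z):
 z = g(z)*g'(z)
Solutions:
 g(z) = -sqrt(C1 + z^2)
 g(z) = sqrt(C1 + z^2)


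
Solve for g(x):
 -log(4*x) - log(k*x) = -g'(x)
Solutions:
 g(x) = C1 + x*(log(k) - 2 + 2*log(2)) + 2*x*log(x)


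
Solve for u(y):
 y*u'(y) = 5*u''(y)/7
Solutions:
 u(y) = C1 + C2*erfi(sqrt(70)*y/10)


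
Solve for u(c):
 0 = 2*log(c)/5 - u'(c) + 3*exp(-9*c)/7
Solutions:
 u(c) = C1 + 2*c*log(c)/5 - 2*c/5 - exp(-9*c)/21


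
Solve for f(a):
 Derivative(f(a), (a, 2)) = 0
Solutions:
 f(a) = C1 + C2*a


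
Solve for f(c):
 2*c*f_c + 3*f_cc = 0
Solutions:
 f(c) = C1 + C2*erf(sqrt(3)*c/3)


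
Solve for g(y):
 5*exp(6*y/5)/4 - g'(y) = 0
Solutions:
 g(y) = C1 + 25*exp(6*y/5)/24


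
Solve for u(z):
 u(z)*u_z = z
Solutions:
 u(z) = -sqrt(C1 + z^2)
 u(z) = sqrt(C1 + z^2)


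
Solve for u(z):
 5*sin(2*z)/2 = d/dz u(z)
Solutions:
 u(z) = C1 - 5*cos(2*z)/4


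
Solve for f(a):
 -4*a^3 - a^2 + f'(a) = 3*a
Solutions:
 f(a) = C1 + a^4 + a^3/3 + 3*a^2/2


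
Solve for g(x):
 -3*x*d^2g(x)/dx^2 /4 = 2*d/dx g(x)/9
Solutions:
 g(x) = C1 + C2*x^(19/27)


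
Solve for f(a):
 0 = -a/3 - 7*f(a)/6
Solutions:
 f(a) = -2*a/7


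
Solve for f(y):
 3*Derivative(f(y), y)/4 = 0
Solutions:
 f(y) = C1


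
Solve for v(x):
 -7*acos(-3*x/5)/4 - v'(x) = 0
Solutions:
 v(x) = C1 - 7*x*acos(-3*x/5)/4 - 7*sqrt(25 - 9*x^2)/12


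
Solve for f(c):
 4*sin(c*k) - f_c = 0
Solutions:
 f(c) = C1 - 4*cos(c*k)/k


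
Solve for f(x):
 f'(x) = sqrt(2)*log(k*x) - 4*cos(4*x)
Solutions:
 f(x) = C1 + sqrt(2)*x*(log(k*x) - 1) - sin(4*x)


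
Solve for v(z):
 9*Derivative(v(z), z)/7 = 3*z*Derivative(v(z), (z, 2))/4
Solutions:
 v(z) = C1 + C2*z^(19/7)


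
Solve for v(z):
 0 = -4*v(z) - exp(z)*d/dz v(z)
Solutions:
 v(z) = C1*exp(4*exp(-z))


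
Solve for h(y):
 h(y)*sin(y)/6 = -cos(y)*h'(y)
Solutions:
 h(y) = C1*cos(y)^(1/6)


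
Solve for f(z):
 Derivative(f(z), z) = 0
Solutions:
 f(z) = C1


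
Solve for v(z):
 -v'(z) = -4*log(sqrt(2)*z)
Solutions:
 v(z) = C1 + 4*z*log(z) - 4*z + z*log(4)


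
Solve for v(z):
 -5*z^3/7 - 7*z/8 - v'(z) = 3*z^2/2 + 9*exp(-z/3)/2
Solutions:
 v(z) = C1 - 5*z^4/28 - z^3/2 - 7*z^2/16 + 27*exp(-z/3)/2


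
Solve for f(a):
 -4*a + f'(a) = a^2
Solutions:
 f(a) = C1 + a^3/3 + 2*a^2


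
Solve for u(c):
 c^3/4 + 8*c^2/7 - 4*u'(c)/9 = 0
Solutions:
 u(c) = C1 + 9*c^4/64 + 6*c^3/7


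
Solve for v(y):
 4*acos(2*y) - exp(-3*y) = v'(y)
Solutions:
 v(y) = C1 + 4*y*acos(2*y) - 2*sqrt(1 - 4*y^2) + exp(-3*y)/3


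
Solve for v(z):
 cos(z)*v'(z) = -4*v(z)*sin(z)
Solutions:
 v(z) = C1*cos(z)^4


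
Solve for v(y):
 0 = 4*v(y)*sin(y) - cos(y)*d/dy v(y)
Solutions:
 v(y) = C1/cos(y)^4


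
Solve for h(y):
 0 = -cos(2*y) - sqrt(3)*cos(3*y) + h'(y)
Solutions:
 h(y) = C1 + sin(2*y)/2 + sqrt(3)*sin(3*y)/3


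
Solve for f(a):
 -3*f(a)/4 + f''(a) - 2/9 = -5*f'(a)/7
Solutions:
 f(a) = C1*exp(a*(-5 + 2*sqrt(43))/14) + C2*exp(-a*(5 + 2*sqrt(43))/14) - 8/27


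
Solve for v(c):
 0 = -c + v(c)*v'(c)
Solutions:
 v(c) = -sqrt(C1 + c^2)
 v(c) = sqrt(C1 + c^2)


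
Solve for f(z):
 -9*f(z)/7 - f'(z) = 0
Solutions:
 f(z) = C1*exp(-9*z/7)


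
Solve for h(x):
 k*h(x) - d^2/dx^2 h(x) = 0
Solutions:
 h(x) = C1*exp(-sqrt(k)*x) + C2*exp(sqrt(k)*x)


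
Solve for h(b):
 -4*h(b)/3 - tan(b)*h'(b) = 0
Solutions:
 h(b) = C1/sin(b)^(4/3)


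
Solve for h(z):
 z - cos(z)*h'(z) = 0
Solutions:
 h(z) = C1 + Integral(z/cos(z), z)


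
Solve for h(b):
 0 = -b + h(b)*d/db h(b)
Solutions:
 h(b) = -sqrt(C1 + b^2)
 h(b) = sqrt(C1 + b^2)


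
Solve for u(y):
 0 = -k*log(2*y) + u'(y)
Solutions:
 u(y) = C1 + k*y*log(y) - k*y + k*y*log(2)


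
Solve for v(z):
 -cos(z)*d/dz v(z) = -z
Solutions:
 v(z) = C1 + Integral(z/cos(z), z)


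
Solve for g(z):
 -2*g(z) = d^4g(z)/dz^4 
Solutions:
 g(z) = (C1*sin(2^(3/4)*z/2) + C2*cos(2^(3/4)*z/2))*exp(-2^(3/4)*z/2) + (C3*sin(2^(3/4)*z/2) + C4*cos(2^(3/4)*z/2))*exp(2^(3/4)*z/2)


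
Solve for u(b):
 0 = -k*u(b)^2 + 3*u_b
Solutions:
 u(b) = -3/(C1 + b*k)


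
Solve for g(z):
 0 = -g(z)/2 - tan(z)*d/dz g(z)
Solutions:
 g(z) = C1/sqrt(sin(z))


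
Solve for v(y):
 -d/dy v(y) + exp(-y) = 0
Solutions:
 v(y) = C1 - exp(-y)


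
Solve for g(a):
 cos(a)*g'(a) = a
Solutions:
 g(a) = C1 + Integral(a/cos(a), a)


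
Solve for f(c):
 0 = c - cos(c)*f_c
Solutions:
 f(c) = C1 + Integral(c/cos(c), c)


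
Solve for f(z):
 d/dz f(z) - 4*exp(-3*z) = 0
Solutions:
 f(z) = C1 - 4*exp(-3*z)/3


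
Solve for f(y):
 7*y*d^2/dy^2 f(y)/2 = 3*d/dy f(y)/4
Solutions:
 f(y) = C1 + C2*y^(17/14)


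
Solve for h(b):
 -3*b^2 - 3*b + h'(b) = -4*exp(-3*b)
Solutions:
 h(b) = C1 + b^3 + 3*b^2/2 + 4*exp(-3*b)/3


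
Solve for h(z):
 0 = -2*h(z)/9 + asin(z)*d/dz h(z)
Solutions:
 h(z) = C1*exp(2*Integral(1/asin(z), z)/9)


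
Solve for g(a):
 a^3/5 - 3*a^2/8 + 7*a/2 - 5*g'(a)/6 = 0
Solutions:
 g(a) = C1 + 3*a^4/50 - 3*a^3/20 + 21*a^2/10


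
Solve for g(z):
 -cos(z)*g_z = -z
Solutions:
 g(z) = C1 + Integral(z/cos(z), z)


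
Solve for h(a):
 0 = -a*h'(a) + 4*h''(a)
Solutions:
 h(a) = C1 + C2*erfi(sqrt(2)*a/4)


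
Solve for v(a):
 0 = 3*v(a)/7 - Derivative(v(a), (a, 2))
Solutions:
 v(a) = C1*exp(-sqrt(21)*a/7) + C2*exp(sqrt(21)*a/7)


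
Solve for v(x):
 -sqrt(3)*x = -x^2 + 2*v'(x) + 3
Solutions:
 v(x) = C1 + x^3/6 - sqrt(3)*x^2/4 - 3*x/2


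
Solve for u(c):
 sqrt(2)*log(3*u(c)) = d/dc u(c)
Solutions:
 -sqrt(2)*Integral(1/(log(_y) + log(3)), (_y, u(c)))/2 = C1 - c


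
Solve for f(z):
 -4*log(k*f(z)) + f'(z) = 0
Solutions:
 li(k*f(z))/k = C1 + 4*z


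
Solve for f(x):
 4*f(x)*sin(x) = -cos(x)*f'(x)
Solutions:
 f(x) = C1*cos(x)^4


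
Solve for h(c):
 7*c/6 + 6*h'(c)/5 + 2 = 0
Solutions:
 h(c) = C1 - 35*c^2/72 - 5*c/3


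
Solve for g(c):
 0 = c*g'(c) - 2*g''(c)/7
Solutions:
 g(c) = C1 + C2*erfi(sqrt(7)*c/2)


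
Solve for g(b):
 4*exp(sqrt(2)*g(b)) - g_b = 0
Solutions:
 g(b) = sqrt(2)*(2*log(-1/(C1 + 4*b)) - log(2))/4


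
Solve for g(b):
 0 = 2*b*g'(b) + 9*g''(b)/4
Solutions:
 g(b) = C1 + C2*erf(2*b/3)


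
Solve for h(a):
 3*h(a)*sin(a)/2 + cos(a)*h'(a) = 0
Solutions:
 h(a) = C1*cos(a)^(3/2)


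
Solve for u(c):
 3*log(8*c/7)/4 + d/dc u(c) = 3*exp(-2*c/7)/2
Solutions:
 u(c) = C1 - 3*c*log(c)/4 + 3*c*(-3*log(2) + 1 + log(7))/4 - 21*exp(-2*c/7)/4


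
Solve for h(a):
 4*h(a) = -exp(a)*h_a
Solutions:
 h(a) = C1*exp(4*exp(-a))


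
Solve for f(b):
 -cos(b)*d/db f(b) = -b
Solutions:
 f(b) = C1 + Integral(b/cos(b), b)


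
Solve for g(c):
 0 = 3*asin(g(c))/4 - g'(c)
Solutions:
 Integral(1/asin(_y), (_y, g(c))) = C1 + 3*c/4


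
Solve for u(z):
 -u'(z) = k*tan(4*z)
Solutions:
 u(z) = C1 + k*log(cos(4*z))/4


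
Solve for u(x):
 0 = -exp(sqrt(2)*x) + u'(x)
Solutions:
 u(x) = C1 + sqrt(2)*exp(sqrt(2)*x)/2


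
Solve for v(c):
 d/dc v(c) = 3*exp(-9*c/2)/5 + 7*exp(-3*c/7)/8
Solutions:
 v(c) = C1 - 2*exp(-9*c/2)/15 - 49*exp(-3*c/7)/24


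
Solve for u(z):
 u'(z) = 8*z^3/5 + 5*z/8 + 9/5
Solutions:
 u(z) = C1 + 2*z^4/5 + 5*z^2/16 + 9*z/5


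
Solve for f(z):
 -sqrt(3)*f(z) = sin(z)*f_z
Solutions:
 f(z) = C1*(cos(z) + 1)^(sqrt(3)/2)/(cos(z) - 1)^(sqrt(3)/2)


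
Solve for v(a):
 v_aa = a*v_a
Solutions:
 v(a) = C1 + C2*erfi(sqrt(2)*a/2)


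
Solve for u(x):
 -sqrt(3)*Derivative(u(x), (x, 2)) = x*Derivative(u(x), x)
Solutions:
 u(x) = C1 + C2*erf(sqrt(2)*3^(3/4)*x/6)


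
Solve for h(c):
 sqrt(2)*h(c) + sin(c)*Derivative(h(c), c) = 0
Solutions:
 h(c) = C1*(cos(c) + 1)^(sqrt(2)/2)/(cos(c) - 1)^(sqrt(2)/2)


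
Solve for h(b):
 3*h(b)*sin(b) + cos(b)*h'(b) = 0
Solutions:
 h(b) = C1*cos(b)^3


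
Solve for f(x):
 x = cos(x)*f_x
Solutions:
 f(x) = C1 + Integral(x/cos(x), x)


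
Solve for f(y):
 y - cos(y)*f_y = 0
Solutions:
 f(y) = C1 + Integral(y/cos(y), y)


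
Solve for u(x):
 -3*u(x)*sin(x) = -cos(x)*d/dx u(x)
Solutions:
 u(x) = C1/cos(x)^3


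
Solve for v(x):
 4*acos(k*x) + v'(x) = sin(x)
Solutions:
 v(x) = C1 - 4*Piecewise((x*acos(k*x) - sqrt(-k^2*x^2 + 1)/k, Ne(k, 0)), (pi*x/2, True)) - cos(x)


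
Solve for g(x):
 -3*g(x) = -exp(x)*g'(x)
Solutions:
 g(x) = C1*exp(-3*exp(-x))


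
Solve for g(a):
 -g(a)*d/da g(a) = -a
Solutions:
 g(a) = -sqrt(C1 + a^2)
 g(a) = sqrt(C1 + a^2)


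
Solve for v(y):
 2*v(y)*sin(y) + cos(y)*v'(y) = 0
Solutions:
 v(y) = C1*cos(y)^2


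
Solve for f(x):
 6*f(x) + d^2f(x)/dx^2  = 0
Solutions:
 f(x) = C1*sin(sqrt(6)*x) + C2*cos(sqrt(6)*x)


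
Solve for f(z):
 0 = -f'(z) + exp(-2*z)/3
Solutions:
 f(z) = C1 - exp(-2*z)/6


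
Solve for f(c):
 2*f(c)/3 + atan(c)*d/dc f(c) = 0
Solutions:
 f(c) = C1*exp(-2*Integral(1/atan(c), c)/3)


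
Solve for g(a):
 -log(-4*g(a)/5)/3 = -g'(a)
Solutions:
 -3*Integral(1/(log(-_y) - log(5) + 2*log(2)), (_y, g(a))) = C1 - a


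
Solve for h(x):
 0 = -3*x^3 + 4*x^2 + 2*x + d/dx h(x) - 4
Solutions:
 h(x) = C1 + 3*x^4/4 - 4*x^3/3 - x^2 + 4*x


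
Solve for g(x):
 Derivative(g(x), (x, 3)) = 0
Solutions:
 g(x) = C1 + C2*x + C3*x^2


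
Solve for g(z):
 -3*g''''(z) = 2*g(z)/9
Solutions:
 g(z) = (C1*sin(2^(3/4)*3^(1/4)*z/6) + C2*cos(2^(3/4)*3^(1/4)*z/6))*exp(-2^(3/4)*3^(1/4)*z/6) + (C3*sin(2^(3/4)*3^(1/4)*z/6) + C4*cos(2^(3/4)*3^(1/4)*z/6))*exp(2^(3/4)*3^(1/4)*z/6)


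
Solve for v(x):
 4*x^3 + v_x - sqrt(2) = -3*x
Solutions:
 v(x) = C1 - x^4 - 3*x^2/2 + sqrt(2)*x


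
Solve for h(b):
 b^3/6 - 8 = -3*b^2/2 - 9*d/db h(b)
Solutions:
 h(b) = C1 - b^4/216 - b^3/18 + 8*b/9


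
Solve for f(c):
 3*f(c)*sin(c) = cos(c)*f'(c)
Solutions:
 f(c) = C1/cos(c)^3


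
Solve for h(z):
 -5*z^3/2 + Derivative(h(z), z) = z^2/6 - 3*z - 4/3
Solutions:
 h(z) = C1 + 5*z^4/8 + z^3/18 - 3*z^2/2 - 4*z/3


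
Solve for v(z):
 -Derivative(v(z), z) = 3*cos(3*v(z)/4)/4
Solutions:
 3*z/4 - 2*log(sin(3*v(z)/4) - 1)/3 + 2*log(sin(3*v(z)/4) + 1)/3 = C1


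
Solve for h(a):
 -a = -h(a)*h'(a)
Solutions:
 h(a) = -sqrt(C1 + a^2)
 h(a) = sqrt(C1 + a^2)


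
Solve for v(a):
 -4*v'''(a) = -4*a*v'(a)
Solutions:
 v(a) = C1 + Integral(C2*airyai(a) + C3*airybi(a), a)


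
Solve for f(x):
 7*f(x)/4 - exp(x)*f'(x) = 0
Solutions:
 f(x) = C1*exp(-7*exp(-x)/4)


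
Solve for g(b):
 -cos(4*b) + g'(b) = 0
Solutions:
 g(b) = C1 + sin(4*b)/4


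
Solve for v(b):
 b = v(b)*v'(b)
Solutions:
 v(b) = -sqrt(C1 + b^2)
 v(b) = sqrt(C1 + b^2)


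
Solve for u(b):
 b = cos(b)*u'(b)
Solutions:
 u(b) = C1 + Integral(b/cos(b), b)


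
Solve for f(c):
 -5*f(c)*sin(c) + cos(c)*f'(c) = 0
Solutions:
 f(c) = C1/cos(c)^5


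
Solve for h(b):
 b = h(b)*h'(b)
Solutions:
 h(b) = -sqrt(C1 + b^2)
 h(b) = sqrt(C1 + b^2)


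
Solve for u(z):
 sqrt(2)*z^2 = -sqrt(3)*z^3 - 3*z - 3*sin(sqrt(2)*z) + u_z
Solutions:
 u(z) = C1 + sqrt(3)*z^4/4 + sqrt(2)*z^3/3 + 3*z^2/2 - 3*sqrt(2)*cos(sqrt(2)*z)/2


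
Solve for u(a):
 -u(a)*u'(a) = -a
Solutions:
 u(a) = -sqrt(C1 + a^2)
 u(a) = sqrt(C1 + a^2)


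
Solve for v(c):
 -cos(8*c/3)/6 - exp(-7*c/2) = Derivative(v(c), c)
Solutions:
 v(c) = C1 - sin(8*c/3)/16 + 2*exp(-7*c/2)/7


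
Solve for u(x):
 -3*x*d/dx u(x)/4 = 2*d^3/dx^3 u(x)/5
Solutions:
 u(x) = C1 + Integral(C2*airyai(-15^(1/3)*x/2) + C3*airybi(-15^(1/3)*x/2), x)


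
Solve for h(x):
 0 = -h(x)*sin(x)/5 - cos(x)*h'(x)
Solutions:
 h(x) = C1*cos(x)^(1/5)


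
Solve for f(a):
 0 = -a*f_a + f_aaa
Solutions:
 f(a) = C1 + Integral(C2*airyai(a) + C3*airybi(a), a)


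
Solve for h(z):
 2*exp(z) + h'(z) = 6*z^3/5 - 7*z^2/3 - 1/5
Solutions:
 h(z) = C1 + 3*z^4/10 - 7*z^3/9 - z/5 - 2*exp(z)


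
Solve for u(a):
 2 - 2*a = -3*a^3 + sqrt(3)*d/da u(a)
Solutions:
 u(a) = C1 + sqrt(3)*a^4/4 - sqrt(3)*a^2/3 + 2*sqrt(3)*a/3


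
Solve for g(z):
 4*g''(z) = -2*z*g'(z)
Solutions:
 g(z) = C1 + C2*erf(z/2)


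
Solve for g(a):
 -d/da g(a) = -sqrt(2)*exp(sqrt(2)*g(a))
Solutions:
 g(a) = sqrt(2)*(2*log(-1/(C1 + sqrt(2)*a)) - log(2))/4


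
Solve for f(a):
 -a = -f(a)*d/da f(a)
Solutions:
 f(a) = -sqrt(C1 + a^2)
 f(a) = sqrt(C1 + a^2)


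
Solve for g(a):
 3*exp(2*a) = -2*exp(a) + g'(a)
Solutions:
 g(a) = C1 + 3*exp(2*a)/2 + 2*exp(a)


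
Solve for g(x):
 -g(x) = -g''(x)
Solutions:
 g(x) = C1*exp(-x) + C2*exp(x)


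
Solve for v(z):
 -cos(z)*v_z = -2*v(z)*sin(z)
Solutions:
 v(z) = C1/cos(z)^2


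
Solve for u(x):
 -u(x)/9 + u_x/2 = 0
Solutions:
 u(x) = C1*exp(2*x/9)


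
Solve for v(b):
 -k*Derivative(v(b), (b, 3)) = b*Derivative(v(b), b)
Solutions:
 v(b) = C1 + Integral(C2*airyai(b*(-1/k)^(1/3)) + C3*airybi(b*(-1/k)^(1/3)), b)


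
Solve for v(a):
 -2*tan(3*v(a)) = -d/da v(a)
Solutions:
 v(a) = -asin(C1*exp(6*a))/3 + pi/3
 v(a) = asin(C1*exp(6*a))/3


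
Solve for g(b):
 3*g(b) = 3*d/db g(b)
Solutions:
 g(b) = C1*exp(b)


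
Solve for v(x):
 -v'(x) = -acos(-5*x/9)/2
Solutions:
 v(x) = C1 + x*acos(-5*x/9)/2 + sqrt(81 - 25*x^2)/10


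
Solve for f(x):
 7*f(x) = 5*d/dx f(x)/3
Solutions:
 f(x) = C1*exp(21*x/5)


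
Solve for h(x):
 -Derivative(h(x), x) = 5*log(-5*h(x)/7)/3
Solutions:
 3*Integral(1/(log(-_y) - log(7) + log(5)), (_y, h(x)))/5 = C1 - x


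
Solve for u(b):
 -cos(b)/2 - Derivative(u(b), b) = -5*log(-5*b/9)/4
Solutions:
 u(b) = C1 + 5*b*log(-b)/4 - 5*b*log(3)/2 - 5*b/4 + 5*b*log(5)/4 - sin(b)/2


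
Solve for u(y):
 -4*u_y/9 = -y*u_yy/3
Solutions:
 u(y) = C1 + C2*y^(7/3)


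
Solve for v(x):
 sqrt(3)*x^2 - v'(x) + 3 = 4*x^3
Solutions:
 v(x) = C1 - x^4 + sqrt(3)*x^3/3 + 3*x


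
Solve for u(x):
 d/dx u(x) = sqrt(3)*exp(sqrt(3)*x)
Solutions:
 u(x) = C1 + exp(sqrt(3)*x)


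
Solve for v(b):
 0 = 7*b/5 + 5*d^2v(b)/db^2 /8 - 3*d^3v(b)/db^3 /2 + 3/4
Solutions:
 v(b) = C1 + C2*b + C3*exp(5*b/12) - 28*b^3/75 - 411*b^2/125


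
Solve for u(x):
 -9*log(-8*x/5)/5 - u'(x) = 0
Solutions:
 u(x) = C1 - 9*x*log(-x)/5 + 9*x*(-3*log(2) + 1 + log(5))/5


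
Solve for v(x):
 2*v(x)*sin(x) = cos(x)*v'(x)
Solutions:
 v(x) = C1/cos(x)^2


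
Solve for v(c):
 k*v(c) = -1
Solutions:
 v(c) = -1/k


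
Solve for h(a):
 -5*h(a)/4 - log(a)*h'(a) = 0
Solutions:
 h(a) = C1*exp(-5*li(a)/4)


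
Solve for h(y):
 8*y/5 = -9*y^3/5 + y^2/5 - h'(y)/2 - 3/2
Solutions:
 h(y) = C1 - 9*y^4/10 + 2*y^3/15 - 8*y^2/5 - 3*y


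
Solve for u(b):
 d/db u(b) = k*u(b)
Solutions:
 u(b) = C1*exp(b*k)


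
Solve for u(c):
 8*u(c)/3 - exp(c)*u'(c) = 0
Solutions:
 u(c) = C1*exp(-8*exp(-c)/3)


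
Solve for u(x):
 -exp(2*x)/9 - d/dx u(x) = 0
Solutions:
 u(x) = C1 - exp(2*x)/18


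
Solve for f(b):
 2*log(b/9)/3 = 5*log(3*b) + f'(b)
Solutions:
 f(b) = C1 - 13*b*log(b)/3 - 19*b*log(3)/3 + 13*b/3


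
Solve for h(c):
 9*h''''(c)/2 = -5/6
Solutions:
 h(c) = C1 + C2*c + C3*c^2 + C4*c^3 - 5*c^4/648


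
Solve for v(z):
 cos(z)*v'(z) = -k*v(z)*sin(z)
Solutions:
 v(z) = C1*exp(k*log(cos(z)))


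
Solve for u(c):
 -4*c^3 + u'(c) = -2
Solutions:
 u(c) = C1 + c^4 - 2*c


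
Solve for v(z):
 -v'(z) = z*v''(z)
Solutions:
 v(z) = C1 + C2*log(z)


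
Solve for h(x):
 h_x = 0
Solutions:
 h(x) = C1


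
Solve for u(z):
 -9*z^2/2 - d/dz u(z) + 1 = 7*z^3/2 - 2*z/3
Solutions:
 u(z) = C1 - 7*z^4/8 - 3*z^3/2 + z^2/3 + z


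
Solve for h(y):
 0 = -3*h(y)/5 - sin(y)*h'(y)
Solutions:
 h(y) = C1*(cos(y) + 1)^(3/10)/(cos(y) - 1)^(3/10)


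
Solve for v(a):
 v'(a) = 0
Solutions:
 v(a) = C1


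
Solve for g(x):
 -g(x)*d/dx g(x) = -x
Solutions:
 g(x) = -sqrt(C1 + x^2)
 g(x) = sqrt(C1 + x^2)


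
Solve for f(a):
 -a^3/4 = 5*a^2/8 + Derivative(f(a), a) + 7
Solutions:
 f(a) = C1 - a^4/16 - 5*a^3/24 - 7*a


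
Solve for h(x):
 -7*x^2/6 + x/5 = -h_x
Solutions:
 h(x) = C1 + 7*x^3/18 - x^2/10


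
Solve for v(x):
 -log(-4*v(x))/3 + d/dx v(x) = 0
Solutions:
 -3*Integral(1/(log(-_y) + 2*log(2)), (_y, v(x))) = C1 - x


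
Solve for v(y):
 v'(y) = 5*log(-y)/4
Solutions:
 v(y) = C1 + 5*y*log(-y)/4 - 5*y/4


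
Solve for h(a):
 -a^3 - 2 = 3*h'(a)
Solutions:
 h(a) = C1 - a^4/12 - 2*a/3


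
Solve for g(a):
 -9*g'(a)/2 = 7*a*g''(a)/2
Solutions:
 g(a) = C1 + C2/a^(2/7)


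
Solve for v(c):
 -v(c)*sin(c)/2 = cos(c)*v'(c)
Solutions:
 v(c) = C1*sqrt(cos(c))


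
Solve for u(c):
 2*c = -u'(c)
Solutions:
 u(c) = C1 - c^2


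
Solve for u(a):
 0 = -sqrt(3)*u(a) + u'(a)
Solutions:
 u(a) = C1*exp(sqrt(3)*a)


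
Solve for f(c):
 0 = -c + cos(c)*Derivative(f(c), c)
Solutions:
 f(c) = C1 + Integral(c/cos(c), c)


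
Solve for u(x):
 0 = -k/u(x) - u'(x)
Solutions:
 u(x) = -sqrt(C1 - 2*k*x)
 u(x) = sqrt(C1 - 2*k*x)


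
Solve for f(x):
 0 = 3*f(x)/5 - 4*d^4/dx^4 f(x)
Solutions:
 f(x) = C1*exp(-sqrt(2)*3^(1/4)*5^(3/4)*x/10) + C2*exp(sqrt(2)*3^(1/4)*5^(3/4)*x/10) + C3*sin(sqrt(2)*3^(1/4)*5^(3/4)*x/10) + C4*cos(sqrt(2)*3^(1/4)*5^(3/4)*x/10)


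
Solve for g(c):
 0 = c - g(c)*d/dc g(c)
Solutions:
 g(c) = -sqrt(C1 + c^2)
 g(c) = sqrt(C1 + c^2)


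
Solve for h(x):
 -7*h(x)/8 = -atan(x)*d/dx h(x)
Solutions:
 h(x) = C1*exp(7*Integral(1/atan(x), x)/8)


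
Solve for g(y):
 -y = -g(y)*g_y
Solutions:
 g(y) = -sqrt(C1 + y^2)
 g(y) = sqrt(C1 + y^2)


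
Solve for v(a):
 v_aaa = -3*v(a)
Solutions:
 v(a) = C3*exp(-3^(1/3)*a) + (C1*sin(3^(5/6)*a/2) + C2*cos(3^(5/6)*a/2))*exp(3^(1/3)*a/2)


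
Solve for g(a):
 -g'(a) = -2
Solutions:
 g(a) = C1 + 2*a


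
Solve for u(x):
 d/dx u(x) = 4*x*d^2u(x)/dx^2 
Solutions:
 u(x) = C1 + C2*x^(5/4)


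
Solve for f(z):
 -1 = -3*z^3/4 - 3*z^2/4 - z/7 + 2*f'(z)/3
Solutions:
 f(z) = C1 + 9*z^4/32 + 3*z^3/8 + 3*z^2/28 - 3*z/2


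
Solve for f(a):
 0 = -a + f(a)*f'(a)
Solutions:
 f(a) = -sqrt(C1 + a^2)
 f(a) = sqrt(C1 + a^2)


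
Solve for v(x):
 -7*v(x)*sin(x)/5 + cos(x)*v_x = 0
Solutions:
 v(x) = C1/cos(x)^(7/5)


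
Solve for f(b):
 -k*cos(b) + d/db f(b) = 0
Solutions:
 f(b) = C1 + k*sin(b)


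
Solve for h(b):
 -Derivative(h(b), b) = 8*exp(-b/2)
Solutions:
 h(b) = C1 + 16*exp(-b/2)


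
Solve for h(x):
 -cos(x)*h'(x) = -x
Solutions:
 h(x) = C1 + Integral(x/cos(x), x)


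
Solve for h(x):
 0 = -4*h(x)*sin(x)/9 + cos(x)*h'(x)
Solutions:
 h(x) = C1/cos(x)^(4/9)


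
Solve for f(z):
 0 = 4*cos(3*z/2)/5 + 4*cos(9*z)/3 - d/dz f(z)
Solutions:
 f(z) = C1 + 8*sin(3*z/2)/15 + 4*sin(9*z)/27


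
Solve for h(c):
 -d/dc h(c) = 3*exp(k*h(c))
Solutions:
 h(c) = Piecewise((log(1/(C1*k + 3*c*k))/k, Ne(k, 0)), (nan, True))
 h(c) = Piecewise((C1 - 3*c, Eq(k, 0)), (nan, True))


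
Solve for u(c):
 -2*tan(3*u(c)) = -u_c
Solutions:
 u(c) = -asin(C1*exp(6*c))/3 + pi/3
 u(c) = asin(C1*exp(6*c))/3


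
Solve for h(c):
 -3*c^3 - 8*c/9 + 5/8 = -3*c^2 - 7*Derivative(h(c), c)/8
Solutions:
 h(c) = C1 + 6*c^4/7 - 8*c^3/7 + 32*c^2/63 - 5*c/7


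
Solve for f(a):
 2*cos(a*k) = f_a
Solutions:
 f(a) = C1 + 2*sin(a*k)/k


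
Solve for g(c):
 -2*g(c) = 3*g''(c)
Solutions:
 g(c) = C1*sin(sqrt(6)*c/3) + C2*cos(sqrt(6)*c/3)


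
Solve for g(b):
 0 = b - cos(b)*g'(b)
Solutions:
 g(b) = C1 + Integral(b/cos(b), b)


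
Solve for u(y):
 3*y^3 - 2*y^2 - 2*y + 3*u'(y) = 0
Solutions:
 u(y) = C1 - y^4/4 + 2*y^3/9 + y^2/3


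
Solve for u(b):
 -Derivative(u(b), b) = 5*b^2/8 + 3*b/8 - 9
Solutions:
 u(b) = C1 - 5*b^3/24 - 3*b^2/16 + 9*b


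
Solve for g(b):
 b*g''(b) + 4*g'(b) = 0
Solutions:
 g(b) = C1 + C2/b^3


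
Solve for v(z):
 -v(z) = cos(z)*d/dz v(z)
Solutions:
 v(z) = C1*sqrt(sin(z) - 1)/sqrt(sin(z) + 1)


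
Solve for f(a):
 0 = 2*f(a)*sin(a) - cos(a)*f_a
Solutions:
 f(a) = C1/cos(a)^2


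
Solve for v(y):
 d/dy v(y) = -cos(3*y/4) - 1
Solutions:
 v(y) = C1 - y - 4*sin(3*y/4)/3


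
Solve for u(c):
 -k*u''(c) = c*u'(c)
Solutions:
 u(c) = C1 + C2*sqrt(k)*erf(sqrt(2)*c*sqrt(1/k)/2)


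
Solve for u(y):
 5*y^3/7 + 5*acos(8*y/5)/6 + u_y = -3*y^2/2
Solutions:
 u(y) = C1 - 5*y^4/28 - y^3/2 - 5*y*acos(8*y/5)/6 + 5*sqrt(25 - 64*y^2)/48


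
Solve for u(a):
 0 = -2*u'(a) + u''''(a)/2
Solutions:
 u(a) = C1 + C4*exp(2^(2/3)*a) + (C2*sin(2^(2/3)*sqrt(3)*a/2) + C3*cos(2^(2/3)*sqrt(3)*a/2))*exp(-2^(2/3)*a/2)


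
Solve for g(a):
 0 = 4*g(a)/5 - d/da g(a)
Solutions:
 g(a) = C1*exp(4*a/5)


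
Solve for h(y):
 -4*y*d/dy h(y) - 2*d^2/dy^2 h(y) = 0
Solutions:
 h(y) = C1 + C2*erf(y)


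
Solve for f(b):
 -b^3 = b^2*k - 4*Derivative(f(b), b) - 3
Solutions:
 f(b) = C1 + b^4/16 + b^3*k/12 - 3*b/4


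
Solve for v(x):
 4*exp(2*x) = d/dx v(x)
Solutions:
 v(x) = C1 + 2*exp(2*x)


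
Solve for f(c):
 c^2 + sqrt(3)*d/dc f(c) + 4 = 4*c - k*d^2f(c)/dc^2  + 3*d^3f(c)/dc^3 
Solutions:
 f(c) = C1 + C2*exp(c*(k - sqrt(k^2 + 12*sqrt(3)))/6) + C3*exp(c*(k + sqrt(k^2 + 12*sqrt(3)))/6) - sqrt(3)*c^3/9 + c^2*k/3 + 2*sqrt(3)*c^2/3 - 2*sqrt(3)*c*k^2/9 - 4*c*k/3 - 4*sqrt(3)*c/3 - 2*c


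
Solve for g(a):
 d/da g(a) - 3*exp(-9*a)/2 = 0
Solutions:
 g(a) = C1 - exp(-9*a)/6


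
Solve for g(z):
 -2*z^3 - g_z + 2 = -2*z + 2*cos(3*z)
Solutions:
 g(z) = C1 - z^4/2 + z^2 + 2*z - 2*sin(3*z)/3


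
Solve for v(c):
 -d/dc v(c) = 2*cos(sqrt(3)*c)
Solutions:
 v(c) = C1 - 2*sqrt(3)*sin(sqrt(3)*c)/3
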